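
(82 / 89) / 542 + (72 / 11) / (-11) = -1731607 / 2918399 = -0.59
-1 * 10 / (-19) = 10 / 19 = 0.53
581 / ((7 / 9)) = 747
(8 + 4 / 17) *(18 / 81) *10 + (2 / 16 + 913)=1140065 / 1224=931.43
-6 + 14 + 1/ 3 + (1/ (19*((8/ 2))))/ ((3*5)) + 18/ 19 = 3527/ 380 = 9.28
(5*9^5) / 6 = 98415 / 2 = 49207.50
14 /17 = 0.82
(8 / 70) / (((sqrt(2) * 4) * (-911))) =-sqrt(2) / 63770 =-0.00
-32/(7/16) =-512/7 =-73.14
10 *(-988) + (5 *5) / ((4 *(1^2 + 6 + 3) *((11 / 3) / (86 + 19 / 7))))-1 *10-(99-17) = -6133437 / 616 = -9956.88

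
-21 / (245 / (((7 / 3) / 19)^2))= -7 / 5415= -0.00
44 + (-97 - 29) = -82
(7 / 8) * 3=2.62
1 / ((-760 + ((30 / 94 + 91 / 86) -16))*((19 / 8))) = -0.00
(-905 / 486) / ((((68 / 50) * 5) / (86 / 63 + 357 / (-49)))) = 1687825 / 1041012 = 1.62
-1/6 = -0.17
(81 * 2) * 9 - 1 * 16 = 1442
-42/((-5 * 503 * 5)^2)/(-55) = 42/8697184375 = 0.00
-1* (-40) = 40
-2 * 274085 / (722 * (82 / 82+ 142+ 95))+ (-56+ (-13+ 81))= 108133 / 12274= 8.81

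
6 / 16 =3 / 8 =0.38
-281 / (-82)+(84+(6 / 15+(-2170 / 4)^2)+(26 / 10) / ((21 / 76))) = 1013925607 / 3444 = 294403.49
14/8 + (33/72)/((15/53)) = 1213/360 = 3.37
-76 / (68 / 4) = -76 / 17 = -4.47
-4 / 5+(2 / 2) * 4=16 / 5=3.20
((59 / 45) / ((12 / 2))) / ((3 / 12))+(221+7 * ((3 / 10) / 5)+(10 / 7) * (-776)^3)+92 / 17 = -107242691611057 / 160650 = -667554880.87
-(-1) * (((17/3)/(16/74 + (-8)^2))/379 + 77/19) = 208028375/51328728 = 4.05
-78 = -78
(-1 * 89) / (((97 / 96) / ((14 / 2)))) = -59808 / 97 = -616.58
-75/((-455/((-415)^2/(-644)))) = -44.08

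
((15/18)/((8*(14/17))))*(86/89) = 3655/29904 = 0.12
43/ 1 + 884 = 927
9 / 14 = 0.64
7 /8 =0.88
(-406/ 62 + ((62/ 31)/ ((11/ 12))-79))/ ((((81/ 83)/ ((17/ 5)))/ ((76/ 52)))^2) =-6810614229956/ 3150865575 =-2161.51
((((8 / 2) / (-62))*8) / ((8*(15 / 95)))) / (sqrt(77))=-0.05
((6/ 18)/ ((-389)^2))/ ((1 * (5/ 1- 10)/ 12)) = -4/ 756605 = -0.00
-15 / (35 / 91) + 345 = 306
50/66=25/33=0.76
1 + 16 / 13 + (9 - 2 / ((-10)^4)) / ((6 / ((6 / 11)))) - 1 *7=-2825013 / 715000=-3.95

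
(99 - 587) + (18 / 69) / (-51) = -190810 / 391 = -488.01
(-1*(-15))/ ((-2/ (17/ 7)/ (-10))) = 1275/ 7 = 182.14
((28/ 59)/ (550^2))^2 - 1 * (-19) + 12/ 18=1174591382422022/ 59724985546875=19.67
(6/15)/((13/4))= 0.12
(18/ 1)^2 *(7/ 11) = 2268/ 11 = 206.18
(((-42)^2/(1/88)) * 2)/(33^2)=3136/11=285.09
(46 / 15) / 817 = 46 / 12255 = 0.00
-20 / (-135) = 4 / 27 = 0.15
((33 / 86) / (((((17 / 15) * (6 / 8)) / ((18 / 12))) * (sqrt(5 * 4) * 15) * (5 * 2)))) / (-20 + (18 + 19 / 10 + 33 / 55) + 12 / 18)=99 * sqrt(5) / 255850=0.00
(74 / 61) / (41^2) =74 / 102541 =0.00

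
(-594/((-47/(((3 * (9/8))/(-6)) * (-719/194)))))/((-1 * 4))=-1921887/291776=-6.59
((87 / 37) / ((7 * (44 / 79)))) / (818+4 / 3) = 20619 / 28011368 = 0.00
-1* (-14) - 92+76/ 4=-59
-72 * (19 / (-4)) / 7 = 342 / 7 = 48.86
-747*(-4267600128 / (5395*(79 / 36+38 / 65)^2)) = 3235523713044480 / 42289009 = 76509802.18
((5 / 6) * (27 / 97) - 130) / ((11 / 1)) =-11.80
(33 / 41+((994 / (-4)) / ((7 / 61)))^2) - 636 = 768955829 / 164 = 4688755.05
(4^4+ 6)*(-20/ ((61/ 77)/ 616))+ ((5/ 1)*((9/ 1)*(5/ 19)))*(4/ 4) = -4722316195/ 1159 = -4074474.72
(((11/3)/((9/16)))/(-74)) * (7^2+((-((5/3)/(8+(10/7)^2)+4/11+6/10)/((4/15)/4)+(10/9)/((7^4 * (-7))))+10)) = -22952107330/6195581217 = -3.70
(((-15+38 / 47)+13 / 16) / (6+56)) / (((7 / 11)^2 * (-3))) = 1217381 / 6853728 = 0.18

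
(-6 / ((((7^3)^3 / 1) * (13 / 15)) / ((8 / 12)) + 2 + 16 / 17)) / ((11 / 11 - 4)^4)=-340 / 240789986469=-0.00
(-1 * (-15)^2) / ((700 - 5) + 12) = -225 / 707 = -0.32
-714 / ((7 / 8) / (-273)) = 222768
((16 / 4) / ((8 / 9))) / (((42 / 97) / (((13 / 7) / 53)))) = 3783 / 10388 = 0.36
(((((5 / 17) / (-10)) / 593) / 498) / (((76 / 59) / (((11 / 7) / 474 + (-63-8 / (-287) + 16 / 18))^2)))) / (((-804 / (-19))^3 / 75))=-341794070154876831875 / 1158864935316996982608801792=-0.00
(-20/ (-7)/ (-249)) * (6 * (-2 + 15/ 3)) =-120/ 581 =-0.21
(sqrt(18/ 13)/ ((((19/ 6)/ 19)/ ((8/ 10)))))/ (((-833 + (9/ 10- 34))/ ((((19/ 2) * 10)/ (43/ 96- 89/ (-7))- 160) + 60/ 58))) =12885216 * sqrt(26)/ 66392339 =0.99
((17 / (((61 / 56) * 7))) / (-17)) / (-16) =1 / 122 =0.01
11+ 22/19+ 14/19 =245/19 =12.89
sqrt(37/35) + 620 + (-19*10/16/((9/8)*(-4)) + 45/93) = sqrt(1295)/35 + 695405/1116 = 624.15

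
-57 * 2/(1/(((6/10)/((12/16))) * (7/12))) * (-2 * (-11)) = -5852/5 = -1170.40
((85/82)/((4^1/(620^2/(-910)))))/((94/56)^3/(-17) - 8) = 4354790720/329318847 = 13.22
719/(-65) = -719/65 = -11.06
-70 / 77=-10 / 11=-0.91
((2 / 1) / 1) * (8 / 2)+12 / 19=164 / 19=8.63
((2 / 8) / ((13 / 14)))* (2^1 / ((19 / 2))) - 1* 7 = -1715 / 247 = -6.94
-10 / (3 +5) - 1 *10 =-11.25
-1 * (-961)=961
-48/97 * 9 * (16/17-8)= 51840/1649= 31.44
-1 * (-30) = 30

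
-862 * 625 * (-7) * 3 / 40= 1131375 / 4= 282843.75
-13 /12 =-1.08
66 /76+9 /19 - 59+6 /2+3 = -1963 /38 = -51.66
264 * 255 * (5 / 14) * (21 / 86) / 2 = 126225 / 43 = 2935.47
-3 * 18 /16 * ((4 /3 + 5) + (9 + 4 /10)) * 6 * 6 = -9558 /5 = -1911.60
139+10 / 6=422 / 3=140.67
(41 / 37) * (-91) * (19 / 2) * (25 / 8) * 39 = -69116775 / 592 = -116751.31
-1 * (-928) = 928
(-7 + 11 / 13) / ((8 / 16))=-160 / 13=-12.31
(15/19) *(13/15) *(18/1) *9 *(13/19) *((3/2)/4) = 41067/1444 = 28.44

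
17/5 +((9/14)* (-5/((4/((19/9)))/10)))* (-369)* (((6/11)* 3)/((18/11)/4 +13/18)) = 71013031/7840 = 9057.78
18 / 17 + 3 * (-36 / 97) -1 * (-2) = 3208 / 1649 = 1.95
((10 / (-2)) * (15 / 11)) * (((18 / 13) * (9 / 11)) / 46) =-6075 / 36179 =-0.17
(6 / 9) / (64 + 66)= 0.01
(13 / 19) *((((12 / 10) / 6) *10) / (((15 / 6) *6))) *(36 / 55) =312 / 5225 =0.06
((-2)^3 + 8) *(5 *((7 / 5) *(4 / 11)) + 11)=0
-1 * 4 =-4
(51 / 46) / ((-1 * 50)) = -51 / 2300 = -0.02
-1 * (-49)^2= -2401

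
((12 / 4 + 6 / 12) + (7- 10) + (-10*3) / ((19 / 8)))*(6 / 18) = -4.04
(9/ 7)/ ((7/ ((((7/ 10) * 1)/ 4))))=9/ 280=0.03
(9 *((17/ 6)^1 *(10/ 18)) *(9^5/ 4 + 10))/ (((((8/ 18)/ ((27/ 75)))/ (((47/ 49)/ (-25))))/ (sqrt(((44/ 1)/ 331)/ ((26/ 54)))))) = -3824180991 *sqrt(141999)/ 421694000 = -3417.30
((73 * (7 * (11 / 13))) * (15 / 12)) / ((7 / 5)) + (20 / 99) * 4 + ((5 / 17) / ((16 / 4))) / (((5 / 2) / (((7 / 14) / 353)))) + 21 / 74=221264992159 / 571523238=387.15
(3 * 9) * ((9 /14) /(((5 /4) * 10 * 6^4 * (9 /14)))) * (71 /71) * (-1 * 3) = -1 /200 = -0.00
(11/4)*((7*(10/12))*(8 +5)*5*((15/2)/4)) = 125125/64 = 1955.08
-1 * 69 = -69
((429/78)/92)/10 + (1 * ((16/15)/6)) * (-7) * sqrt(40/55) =11/1840-112 * sqrt(22)/495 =-1.06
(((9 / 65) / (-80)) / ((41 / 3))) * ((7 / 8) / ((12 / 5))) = -63 / 1364480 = -0.00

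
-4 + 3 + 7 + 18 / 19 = 132 / 19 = 6.95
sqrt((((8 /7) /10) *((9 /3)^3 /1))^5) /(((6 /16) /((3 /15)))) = 186624 *sqrt(105) /214375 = 8.92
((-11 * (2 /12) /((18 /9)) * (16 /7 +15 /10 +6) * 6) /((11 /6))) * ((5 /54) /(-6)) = 685 /1512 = 0.45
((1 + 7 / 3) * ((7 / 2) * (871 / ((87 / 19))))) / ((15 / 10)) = 1158430 / 783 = 1479.48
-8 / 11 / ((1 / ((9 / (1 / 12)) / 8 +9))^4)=-186392.05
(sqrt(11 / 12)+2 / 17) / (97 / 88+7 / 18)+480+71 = 132 *sqrt(33) / 1181+11064011 / 20077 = 551.72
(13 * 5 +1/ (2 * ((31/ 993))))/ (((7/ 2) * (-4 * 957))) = -0.01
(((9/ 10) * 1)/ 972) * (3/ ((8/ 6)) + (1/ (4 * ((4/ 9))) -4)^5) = -500925079/ 1132462080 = -0.44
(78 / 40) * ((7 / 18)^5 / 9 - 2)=-441940421 / 113374080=-3.90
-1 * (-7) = 7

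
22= 22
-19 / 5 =-3.80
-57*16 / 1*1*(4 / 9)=-1216 / 3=-405.33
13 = 13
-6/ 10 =-3/ 5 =-0.60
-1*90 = -90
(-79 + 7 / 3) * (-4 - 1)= 1150 / 3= 383.33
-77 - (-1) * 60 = -17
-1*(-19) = 19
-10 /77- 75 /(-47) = 5305 /3619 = 1.47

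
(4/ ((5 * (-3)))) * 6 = -8/ 5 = -1.60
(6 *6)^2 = 1296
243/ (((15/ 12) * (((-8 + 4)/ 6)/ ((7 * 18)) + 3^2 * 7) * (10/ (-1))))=-45927/ 148825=-0.31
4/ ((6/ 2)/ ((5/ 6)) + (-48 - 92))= -10/ 341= -0.03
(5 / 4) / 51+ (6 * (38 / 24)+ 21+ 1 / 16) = 24959 / 816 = 30.59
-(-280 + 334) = -54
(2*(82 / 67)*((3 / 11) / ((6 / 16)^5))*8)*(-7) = -300941312 / 59697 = -5041.15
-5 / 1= -5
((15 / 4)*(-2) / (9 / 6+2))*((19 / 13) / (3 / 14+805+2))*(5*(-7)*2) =13300 / 48971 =0.27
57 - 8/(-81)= 57.10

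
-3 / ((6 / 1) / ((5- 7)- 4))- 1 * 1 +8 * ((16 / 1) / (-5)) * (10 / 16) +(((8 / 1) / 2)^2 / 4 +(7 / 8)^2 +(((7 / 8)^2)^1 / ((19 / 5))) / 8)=-89587 / 9728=-9.21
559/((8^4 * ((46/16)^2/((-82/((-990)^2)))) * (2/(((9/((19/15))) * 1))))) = -22919/4670096640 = -0.00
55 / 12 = 4.58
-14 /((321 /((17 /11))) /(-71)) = 16898 /3531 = 4.79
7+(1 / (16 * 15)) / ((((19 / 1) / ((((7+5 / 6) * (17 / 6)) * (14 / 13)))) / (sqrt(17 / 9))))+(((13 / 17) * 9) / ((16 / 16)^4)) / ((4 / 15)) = 5593 * sqrt(17) / 3201120+2231 / 68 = 32.82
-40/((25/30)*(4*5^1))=-12/5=-2.40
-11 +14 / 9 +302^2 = 820751 / 9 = 91194.56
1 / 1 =1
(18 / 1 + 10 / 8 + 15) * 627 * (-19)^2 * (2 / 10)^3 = 31009539 / 500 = 62019.08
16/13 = 1.23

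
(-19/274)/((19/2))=-1/137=-0.01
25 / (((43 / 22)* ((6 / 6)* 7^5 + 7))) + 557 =201356332 / 361501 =557.00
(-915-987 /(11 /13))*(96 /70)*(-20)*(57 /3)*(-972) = -81185918976 /77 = -1054362584.10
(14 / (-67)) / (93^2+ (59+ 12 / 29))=-0.00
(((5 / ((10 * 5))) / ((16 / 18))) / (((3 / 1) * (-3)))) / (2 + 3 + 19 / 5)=-1 / 704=-0.00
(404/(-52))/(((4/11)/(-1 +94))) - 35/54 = -2790631/1404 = -1987.63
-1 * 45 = -45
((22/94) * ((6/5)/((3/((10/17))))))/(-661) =-44/528139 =-0.00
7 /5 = 1.40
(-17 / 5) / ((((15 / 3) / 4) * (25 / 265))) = -28.83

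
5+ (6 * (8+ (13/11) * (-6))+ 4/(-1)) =71/11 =6.45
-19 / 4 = -4.75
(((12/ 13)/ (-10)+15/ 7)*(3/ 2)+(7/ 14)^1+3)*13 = 2992/ 35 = 85.49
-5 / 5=-1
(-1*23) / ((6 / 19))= -437 / 6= -72.83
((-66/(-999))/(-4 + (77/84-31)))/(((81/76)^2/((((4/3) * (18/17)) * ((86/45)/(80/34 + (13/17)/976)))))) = -341309292544/174486561772005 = -0.00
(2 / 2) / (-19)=-1 / 19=-0.05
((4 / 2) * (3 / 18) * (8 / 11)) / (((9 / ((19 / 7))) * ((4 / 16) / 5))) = 3040 / 2079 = 1.46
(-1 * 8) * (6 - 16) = 80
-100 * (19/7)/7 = -1900/49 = -38.78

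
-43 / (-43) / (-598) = -1 / 598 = -0.00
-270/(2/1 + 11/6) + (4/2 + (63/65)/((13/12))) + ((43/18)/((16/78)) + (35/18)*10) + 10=-74023553/2798640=-26.45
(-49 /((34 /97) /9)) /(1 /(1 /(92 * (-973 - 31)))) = 42777 /3140512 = 0.01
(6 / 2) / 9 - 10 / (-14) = 22 / 21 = 1.05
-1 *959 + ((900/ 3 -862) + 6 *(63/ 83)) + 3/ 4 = -503211/ 332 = -1515.70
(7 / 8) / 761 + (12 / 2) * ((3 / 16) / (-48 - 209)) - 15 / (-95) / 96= -188223 / 118910816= -0.00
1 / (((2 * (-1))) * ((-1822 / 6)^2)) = -9 / 1659842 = -0.00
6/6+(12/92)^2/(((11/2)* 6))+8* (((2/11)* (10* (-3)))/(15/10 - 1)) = -45638/529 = -86.27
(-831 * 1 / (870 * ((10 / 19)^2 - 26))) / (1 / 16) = 399988 / 673235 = 0.59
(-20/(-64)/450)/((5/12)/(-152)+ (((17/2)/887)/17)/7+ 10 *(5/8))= 117971/1061287005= 0.00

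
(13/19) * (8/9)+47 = 47.61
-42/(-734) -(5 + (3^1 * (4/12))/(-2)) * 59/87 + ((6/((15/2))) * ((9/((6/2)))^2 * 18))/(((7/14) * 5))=25993131/532150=48.85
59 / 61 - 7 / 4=-191 / 244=-0.78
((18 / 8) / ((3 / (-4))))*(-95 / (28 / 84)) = 855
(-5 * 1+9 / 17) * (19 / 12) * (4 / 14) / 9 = -722 / 3213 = -0.22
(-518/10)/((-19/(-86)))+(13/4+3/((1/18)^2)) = 281499/380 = 740.79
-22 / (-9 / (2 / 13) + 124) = -44 / 131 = -0.34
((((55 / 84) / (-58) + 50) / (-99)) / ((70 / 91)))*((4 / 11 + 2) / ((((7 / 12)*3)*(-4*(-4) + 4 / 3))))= -633217 / 12379752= -0.05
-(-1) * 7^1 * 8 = 56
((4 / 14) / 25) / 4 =1 / 350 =0.00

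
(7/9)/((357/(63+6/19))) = 401/2907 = 0.14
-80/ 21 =-3.81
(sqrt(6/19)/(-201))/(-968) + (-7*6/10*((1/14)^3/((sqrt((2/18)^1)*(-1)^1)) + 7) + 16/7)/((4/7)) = -10627/224 + sqrt(114)/3696792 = -47.44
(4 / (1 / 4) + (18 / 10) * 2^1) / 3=98 / 15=6.53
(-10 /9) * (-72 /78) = 40 /39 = 1.03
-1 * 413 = -413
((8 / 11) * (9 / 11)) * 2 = 144 / 121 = 1.19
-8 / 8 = -1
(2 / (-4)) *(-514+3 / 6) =1027 / 4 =256.75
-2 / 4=-1 / 2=-0.50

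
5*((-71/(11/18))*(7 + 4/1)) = -6390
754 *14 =10556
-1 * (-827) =827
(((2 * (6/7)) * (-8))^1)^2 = 9216/49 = 188.08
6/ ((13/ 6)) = 36/ 13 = 2.77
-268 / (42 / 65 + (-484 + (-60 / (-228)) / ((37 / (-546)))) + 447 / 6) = 24492520 / 37720053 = 0.65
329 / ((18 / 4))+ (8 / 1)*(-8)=82 / 9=9.11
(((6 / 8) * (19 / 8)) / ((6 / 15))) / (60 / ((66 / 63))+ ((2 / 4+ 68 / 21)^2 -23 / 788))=54471879 / 871145120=0.06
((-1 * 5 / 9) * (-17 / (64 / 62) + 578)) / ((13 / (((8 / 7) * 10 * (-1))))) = 64175 / 234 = 274.25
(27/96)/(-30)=-3/320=-0.01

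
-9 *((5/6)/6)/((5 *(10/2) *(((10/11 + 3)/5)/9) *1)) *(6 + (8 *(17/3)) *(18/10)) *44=-476982/215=-2218.52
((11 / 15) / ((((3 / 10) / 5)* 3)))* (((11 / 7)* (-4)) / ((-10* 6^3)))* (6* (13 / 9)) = 1573 / 15309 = 0.10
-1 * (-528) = 528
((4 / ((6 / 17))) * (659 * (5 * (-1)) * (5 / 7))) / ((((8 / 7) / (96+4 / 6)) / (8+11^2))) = -1746267625 / 6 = -291044604.17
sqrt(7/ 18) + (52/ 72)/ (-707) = -13/ 12726 + sqrt(14)/ 6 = 0.62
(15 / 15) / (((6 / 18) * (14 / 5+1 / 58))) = 870 / 817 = 1.06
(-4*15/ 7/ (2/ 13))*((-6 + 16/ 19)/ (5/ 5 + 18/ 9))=1820/ 19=95.79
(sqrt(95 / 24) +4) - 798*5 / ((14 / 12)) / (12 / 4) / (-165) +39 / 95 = sqrt(570) / 12 +11829 / 1045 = 13.31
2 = 2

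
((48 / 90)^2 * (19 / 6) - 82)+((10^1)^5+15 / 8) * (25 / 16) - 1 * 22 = 13491345349 / 86400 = 156149.83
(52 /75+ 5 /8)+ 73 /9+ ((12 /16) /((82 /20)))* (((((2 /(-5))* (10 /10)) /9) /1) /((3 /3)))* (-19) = 707293 /73800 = 9.58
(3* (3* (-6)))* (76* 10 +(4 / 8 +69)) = -44793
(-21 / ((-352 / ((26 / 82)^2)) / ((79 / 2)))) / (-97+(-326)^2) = 93457 / 41884925632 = 0.00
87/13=6.69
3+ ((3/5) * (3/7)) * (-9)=24/35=0.69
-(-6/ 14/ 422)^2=-9/ 8726116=-0.00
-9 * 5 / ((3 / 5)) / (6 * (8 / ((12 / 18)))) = -25 / 24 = -1.04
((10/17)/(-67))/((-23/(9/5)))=18/26197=0.00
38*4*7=1064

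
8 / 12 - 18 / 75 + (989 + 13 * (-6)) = 911.43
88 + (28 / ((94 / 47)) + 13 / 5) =523 / 5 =104.60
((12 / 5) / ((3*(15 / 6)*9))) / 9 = 8 / 2025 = 0.00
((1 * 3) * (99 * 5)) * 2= 2970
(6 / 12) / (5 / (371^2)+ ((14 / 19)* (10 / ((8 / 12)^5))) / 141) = 491653652 / 390247955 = 1.26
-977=-977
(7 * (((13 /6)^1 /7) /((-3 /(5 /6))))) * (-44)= 715 /27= 26.48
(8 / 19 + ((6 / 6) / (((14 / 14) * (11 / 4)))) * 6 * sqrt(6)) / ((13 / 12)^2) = 4.91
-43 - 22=-65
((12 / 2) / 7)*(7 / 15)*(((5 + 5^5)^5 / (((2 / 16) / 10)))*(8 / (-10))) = -7690625312750080000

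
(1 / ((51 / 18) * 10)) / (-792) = -1 / 22440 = -0.00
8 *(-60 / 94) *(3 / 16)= -45 / 47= -0.96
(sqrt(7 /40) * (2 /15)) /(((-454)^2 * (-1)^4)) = sqrt(70) /30917400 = 0.00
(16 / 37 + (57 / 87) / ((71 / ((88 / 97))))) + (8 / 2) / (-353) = 1120314492 / 2608582103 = 0.43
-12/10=-1.20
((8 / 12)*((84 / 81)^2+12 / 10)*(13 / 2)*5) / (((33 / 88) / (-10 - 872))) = -115956.72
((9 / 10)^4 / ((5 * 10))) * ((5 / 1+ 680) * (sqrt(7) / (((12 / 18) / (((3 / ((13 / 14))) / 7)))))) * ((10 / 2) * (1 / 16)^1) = 8089713 * sqrt(7) / 4160000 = 5.15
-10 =-10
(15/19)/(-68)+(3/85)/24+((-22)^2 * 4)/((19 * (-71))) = -1.45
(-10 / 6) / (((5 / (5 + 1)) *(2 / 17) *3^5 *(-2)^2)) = -17 / 972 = -0.02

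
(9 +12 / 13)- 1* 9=12 / 13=0.92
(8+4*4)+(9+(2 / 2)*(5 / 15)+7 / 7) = 103 / 3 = 34.33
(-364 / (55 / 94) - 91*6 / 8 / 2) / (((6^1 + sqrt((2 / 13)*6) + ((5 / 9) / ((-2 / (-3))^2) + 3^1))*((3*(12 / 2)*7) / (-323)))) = 7101386591 / 42888780 - 26646854*sqrt(39) / 10722195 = 150.06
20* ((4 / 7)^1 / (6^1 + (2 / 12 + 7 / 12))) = 320 / 189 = 1.69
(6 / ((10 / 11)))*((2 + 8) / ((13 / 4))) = 264 / 13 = 20.31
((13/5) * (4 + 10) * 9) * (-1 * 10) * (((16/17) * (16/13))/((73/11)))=-709632/1241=-571.82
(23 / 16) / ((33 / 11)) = 23 / 48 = 0.48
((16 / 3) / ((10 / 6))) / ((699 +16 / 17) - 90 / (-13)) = 3536 / 781085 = 0.00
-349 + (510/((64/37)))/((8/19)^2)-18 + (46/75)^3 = 1120032359753/864000000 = 1296.33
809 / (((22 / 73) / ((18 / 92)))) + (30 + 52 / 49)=27584401 / 49588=556.27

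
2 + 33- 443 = -408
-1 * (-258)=258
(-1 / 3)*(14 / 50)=-7 / 75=-0.09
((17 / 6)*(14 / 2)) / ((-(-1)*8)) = 119 / 48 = 2.48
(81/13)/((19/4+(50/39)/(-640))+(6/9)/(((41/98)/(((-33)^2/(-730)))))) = 232735680/88557511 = 2.63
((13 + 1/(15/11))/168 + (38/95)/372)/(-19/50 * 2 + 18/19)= 307325/695268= 0.44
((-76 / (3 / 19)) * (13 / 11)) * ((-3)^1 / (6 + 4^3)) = 24.38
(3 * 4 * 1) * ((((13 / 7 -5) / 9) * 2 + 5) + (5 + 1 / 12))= 2365 / 21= 112.62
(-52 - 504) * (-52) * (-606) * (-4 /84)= 5840224 /7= 834317.71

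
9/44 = 0.20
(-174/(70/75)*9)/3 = -3915/7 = -559.29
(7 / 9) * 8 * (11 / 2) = 308 / 9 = 34.22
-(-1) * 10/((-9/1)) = -10/9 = -1.11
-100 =-100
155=155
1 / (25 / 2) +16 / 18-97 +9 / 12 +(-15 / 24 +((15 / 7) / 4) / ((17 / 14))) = -2921227 / 30600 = -95.46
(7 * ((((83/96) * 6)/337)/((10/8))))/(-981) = -581/6611940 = -0.00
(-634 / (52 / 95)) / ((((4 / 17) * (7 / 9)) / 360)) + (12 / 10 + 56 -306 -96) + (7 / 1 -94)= -1036905344 / 455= -2278912.84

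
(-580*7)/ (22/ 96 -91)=194880/ 4357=44.73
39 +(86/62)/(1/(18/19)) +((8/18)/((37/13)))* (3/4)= 2643352/65379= 40.43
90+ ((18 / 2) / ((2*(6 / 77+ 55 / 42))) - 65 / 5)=51436 / 641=80.24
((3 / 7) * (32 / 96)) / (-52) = -1 / 364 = -0.00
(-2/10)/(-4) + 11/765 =197/3060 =0.06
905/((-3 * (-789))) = 905/2367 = 0.38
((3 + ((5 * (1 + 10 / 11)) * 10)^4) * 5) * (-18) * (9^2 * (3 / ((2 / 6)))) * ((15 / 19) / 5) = -239248103832864090 / 278179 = -860050916254.87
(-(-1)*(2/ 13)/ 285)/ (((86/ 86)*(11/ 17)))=0.00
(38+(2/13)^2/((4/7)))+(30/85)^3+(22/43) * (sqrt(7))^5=31622181/830297+1078 * sqrt(7)/43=104.41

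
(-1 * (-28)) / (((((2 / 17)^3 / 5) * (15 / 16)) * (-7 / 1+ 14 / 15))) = -196520 / 13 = -15116.92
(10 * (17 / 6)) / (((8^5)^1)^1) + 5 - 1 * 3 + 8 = 983125 / 98304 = 10.00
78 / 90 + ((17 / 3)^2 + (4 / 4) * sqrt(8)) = 35.81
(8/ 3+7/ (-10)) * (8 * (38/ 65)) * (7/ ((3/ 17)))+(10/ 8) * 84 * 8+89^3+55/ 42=28917872863/ 40950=706175.16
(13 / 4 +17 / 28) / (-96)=-9 / 224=-0.04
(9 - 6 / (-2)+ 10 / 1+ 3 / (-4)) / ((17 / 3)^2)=45 / 68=0.66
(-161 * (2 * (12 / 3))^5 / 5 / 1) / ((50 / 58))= -152993792 / 125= -1223950.34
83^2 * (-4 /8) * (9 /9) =-6889 /2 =-3444.50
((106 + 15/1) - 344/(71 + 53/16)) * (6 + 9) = 2075475/1189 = 1745.56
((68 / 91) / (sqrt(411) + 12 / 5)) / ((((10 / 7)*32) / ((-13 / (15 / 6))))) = 17 / 33770 - 17*sqrt(411) / 81048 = -0.00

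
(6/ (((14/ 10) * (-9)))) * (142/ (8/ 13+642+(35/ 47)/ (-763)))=-94570580/ 898747017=-0.11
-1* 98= -98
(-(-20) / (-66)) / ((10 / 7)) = -7 / 33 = -0.21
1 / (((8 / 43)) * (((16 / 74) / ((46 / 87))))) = 36593 / 2784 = 13.14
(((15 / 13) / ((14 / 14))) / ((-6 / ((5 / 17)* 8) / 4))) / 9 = -400 / 1989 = -0.20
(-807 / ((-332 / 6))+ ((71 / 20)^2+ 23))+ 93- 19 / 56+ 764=210751371 / 232400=906.85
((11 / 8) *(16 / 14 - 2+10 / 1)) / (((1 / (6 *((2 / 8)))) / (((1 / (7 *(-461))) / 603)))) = -44 / 4540389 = -0.00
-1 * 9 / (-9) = 1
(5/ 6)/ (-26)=-5/ 156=-0.03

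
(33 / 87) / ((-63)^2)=11 / 115101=0.00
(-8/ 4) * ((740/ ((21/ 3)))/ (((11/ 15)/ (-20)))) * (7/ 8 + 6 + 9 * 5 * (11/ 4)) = 5272500/ 7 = 753214.29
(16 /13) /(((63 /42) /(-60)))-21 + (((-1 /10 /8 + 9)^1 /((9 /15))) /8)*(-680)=-838319 /624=-1343.46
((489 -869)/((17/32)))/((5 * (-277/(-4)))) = -9728/4709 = -2.07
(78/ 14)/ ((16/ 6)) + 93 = 95.09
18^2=324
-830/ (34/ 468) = -194220/ 17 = -11424.71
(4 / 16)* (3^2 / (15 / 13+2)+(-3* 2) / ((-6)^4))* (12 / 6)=25231 / 17712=1.42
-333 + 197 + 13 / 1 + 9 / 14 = -1713 / 14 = -122.36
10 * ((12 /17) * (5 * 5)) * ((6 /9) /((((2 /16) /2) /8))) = 256000 /17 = 15058.82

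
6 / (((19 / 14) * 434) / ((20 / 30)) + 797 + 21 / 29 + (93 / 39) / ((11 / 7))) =49764 / 13956659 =0.00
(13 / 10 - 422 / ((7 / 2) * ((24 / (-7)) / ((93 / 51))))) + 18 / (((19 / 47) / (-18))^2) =3291159364 / 92055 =35752.10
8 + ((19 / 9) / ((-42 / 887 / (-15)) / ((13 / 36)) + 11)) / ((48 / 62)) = 1130735947 / 137097144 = 8.25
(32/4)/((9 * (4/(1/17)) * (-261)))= -2/39933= -0.00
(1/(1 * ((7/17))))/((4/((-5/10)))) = -17/56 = -0.30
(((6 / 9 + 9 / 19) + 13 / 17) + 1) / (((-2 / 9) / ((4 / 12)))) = -2815 / 646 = -4.36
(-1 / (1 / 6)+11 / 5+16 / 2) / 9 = 7 / 15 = 0.47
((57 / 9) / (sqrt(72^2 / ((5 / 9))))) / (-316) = -19*sqrt(5) / 204768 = -0.00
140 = 140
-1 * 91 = -91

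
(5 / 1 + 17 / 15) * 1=92 / 15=6.13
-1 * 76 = -76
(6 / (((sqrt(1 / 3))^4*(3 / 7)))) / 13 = 9.69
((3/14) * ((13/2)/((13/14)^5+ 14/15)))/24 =468195/13098931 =0.04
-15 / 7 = -2.14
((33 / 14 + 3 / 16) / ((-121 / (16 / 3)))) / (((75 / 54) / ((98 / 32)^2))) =-58653 / 77440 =-0.76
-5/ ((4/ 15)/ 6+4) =-225/ 182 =-1.24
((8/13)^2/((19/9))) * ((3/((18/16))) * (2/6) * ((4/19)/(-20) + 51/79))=2440192/24098555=0.10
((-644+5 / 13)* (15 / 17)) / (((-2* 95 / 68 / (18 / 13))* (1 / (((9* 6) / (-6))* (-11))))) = 89459964 / 3211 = 27860.47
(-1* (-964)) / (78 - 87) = -964 / 9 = -107.11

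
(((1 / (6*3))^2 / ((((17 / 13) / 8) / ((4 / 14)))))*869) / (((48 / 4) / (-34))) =-22594 / 1701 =-13.28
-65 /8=-8.12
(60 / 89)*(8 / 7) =480 / 623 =0.77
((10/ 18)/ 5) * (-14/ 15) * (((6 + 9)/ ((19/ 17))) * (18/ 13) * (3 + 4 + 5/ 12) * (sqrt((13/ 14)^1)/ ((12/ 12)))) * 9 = -4539 * sqrt(182)/ 494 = -123.96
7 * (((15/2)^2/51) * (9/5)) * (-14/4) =-6615/136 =-48.64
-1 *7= -7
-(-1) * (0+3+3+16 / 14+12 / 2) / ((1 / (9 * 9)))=1064.57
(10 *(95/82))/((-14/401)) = -190475/574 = -331.84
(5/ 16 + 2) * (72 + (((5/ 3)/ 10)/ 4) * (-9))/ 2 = 21201/ 256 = 82.82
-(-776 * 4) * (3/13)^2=27936/169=165.30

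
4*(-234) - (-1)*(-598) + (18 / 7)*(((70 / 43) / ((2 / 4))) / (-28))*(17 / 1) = -463264 / 301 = -1539.08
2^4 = 16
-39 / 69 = -13 / 23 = -0.57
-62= -62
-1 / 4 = -0.25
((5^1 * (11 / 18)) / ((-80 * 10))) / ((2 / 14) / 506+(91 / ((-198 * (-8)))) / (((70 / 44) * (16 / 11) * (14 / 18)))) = -38962 / 328491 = -0.12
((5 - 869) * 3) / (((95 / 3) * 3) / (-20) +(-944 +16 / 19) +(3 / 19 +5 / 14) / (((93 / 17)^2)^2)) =5429062267776 / 1985435132207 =2.73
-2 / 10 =-1 / 5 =-0.20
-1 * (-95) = 95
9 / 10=0.90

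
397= 397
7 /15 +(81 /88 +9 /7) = 24697 /9240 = 2.67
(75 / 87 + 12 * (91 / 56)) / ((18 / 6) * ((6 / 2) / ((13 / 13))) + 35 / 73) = 86213 / 40136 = 2.15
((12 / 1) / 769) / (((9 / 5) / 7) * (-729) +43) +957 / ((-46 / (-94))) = 43720305249 / 22356368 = 1955.61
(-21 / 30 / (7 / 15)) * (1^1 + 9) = -15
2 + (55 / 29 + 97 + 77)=5159 / 29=177.90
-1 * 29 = -29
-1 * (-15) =15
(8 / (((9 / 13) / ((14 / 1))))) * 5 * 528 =1281280 / 3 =427093.33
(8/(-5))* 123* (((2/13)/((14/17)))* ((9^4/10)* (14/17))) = -6456024/325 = -19864.69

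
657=657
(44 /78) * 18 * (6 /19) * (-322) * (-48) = 12241152 /247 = 49559.32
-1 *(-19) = 19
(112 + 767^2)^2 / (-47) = -7366292272.36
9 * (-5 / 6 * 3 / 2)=-45 / 4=-11.25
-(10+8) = -18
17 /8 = 2.12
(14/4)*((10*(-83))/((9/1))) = -2905/9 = -322.78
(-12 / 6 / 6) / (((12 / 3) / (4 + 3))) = -7 / 12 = -0.58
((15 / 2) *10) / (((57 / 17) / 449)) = 190825 / 19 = 10043.42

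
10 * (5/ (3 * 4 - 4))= 25/ 4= 6.25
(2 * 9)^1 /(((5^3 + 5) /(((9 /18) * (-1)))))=-9 /130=-0.07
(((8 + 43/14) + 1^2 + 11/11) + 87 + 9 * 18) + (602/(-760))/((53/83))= 36771949/140980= 260.83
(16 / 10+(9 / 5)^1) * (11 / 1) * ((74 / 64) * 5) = 6919 / 32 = 216.22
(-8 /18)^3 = -64 /729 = -0.09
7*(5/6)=35/6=5.83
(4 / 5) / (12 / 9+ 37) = 0.02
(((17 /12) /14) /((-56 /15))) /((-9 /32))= 0.10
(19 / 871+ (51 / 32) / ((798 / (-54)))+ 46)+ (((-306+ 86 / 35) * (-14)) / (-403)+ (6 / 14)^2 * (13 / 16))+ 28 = 255474933773 / 4022068960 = 63.52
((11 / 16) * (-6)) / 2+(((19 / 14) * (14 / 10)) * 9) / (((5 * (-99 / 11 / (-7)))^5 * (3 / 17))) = -2.05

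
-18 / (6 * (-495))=1 / 165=0.01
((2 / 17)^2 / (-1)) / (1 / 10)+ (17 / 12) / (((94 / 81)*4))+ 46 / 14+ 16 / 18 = 118881461 / 27383328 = 4.34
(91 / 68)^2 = 8281 / 4624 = 1.79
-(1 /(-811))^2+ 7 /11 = 0.64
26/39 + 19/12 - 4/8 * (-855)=1719/4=429.75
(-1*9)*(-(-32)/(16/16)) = -288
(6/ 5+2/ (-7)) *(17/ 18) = 272/ 315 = 0.86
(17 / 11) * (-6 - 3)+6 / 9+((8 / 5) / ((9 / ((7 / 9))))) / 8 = -58918 / 4455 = -13.23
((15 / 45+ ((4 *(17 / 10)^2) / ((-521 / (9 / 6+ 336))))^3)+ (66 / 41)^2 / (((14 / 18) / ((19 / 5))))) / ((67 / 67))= -81262738752235891 / 199691771362440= -406.94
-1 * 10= -10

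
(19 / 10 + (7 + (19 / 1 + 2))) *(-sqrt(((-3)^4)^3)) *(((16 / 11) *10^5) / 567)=-430560000 / 77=-5591688.31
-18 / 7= -2.57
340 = 340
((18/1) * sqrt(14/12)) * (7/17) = 21 * sqrt(42)/17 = 8.01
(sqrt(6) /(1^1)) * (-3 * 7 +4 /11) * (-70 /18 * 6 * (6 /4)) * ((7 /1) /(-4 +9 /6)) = -22246 * sqrt(6) /11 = -4953.76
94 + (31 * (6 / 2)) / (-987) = 30895 / 329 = 93.91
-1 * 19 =-19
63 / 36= 7 / 4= 1.75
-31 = -31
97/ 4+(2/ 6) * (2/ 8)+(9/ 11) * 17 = 38.24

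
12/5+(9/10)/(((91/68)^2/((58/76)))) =2189784/786695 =2.78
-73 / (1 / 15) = -1095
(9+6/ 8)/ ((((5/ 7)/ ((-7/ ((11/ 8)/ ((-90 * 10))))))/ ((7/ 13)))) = 33676.36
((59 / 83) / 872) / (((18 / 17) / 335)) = 336005 / 1302768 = 0.26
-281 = -281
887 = 887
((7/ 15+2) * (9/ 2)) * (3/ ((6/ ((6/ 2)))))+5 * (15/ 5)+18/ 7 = 4791/ 140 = 34.22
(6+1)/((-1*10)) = -7/10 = -0.70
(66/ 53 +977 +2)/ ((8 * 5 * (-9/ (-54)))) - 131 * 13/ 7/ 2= 188423/ 7420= 25.39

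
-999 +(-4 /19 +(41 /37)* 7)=-991.45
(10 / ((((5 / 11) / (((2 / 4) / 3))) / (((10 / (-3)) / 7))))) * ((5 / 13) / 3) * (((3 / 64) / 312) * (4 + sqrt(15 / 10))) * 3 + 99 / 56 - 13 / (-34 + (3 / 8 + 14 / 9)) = 488379743 / 224767296 - 275 * sqrt(6) / 5451264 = 2.17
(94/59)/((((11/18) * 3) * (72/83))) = 3901/3894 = 1.00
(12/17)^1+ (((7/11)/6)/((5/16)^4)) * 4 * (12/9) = 63132772/1051875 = 60.02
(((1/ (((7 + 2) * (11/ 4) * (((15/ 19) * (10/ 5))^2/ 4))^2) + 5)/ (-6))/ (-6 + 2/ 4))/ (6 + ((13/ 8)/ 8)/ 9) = 0.03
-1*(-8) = 8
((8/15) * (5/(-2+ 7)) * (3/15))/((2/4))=16/75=0.21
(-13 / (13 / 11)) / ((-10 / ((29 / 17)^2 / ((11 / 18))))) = 7569 / 1445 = 5.24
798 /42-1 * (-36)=55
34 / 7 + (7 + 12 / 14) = 89 / 7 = 12.71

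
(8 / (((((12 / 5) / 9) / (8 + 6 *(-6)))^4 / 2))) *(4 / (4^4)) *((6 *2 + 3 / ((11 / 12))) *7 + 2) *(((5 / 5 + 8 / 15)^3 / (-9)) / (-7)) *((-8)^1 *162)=-245434449501.82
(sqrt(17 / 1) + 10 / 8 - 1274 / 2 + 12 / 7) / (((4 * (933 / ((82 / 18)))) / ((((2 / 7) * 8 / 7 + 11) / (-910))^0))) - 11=-11072977 / 940464 + 41 * sqrt(17) / 33588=-11.77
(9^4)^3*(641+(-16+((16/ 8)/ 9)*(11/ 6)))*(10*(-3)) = -5299005725575740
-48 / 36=-4 / 3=-1.33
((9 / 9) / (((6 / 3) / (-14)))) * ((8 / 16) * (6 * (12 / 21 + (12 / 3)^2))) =-348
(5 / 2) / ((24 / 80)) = 8.33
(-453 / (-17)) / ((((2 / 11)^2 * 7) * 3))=18271 / 476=38.38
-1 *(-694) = 694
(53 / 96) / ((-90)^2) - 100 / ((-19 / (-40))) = -3110398993 / 14774400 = -210.53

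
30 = 30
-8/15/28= -2/105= -0.02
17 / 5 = 3.40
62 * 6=372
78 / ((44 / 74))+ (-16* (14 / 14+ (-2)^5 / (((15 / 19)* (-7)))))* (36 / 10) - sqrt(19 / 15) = -261.08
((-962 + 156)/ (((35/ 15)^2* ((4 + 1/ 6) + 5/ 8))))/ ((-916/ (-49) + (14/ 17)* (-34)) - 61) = 13392/ 30475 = 0.44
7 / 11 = 0.64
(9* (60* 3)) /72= 45 /2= 22.50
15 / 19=0.79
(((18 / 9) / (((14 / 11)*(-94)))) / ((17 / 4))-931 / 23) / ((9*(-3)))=578621 / 385917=1.50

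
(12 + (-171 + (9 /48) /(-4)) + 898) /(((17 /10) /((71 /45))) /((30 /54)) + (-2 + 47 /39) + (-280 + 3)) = -654771585 /244429984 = -2.68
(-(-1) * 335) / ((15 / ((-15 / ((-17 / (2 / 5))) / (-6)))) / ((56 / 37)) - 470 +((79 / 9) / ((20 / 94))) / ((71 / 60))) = -3995880 / 7199959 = -0.55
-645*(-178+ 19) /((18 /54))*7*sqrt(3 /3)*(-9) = -19382895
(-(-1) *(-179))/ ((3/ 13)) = -2327/ 3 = -775.67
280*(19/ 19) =280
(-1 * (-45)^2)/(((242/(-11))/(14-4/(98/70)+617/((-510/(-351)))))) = 210026115/5236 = 40111.94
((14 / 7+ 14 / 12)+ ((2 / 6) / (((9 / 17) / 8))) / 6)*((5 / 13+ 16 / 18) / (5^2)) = 96701 / 473850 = 0.20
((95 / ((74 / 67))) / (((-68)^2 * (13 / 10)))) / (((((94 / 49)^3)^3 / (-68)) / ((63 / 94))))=-3264928553470502483775 / 1761702315181597944516608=-0.00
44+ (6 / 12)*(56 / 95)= 4208 / 95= 44.29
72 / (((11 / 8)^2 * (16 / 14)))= 4032 / 121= 33.32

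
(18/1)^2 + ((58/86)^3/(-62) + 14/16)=6405701927/19717736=324.87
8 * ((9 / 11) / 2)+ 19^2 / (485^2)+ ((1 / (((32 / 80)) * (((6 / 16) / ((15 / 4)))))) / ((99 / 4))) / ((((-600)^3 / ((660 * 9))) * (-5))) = 3.27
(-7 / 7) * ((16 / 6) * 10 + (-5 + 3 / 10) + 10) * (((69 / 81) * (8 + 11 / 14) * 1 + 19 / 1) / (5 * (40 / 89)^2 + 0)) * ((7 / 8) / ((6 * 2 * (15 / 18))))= -25348649543 / 345600000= -73.35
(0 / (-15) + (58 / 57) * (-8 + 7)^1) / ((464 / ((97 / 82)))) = -97 / 37392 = -0.00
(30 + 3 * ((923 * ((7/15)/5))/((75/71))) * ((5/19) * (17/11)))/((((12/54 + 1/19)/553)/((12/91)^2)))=346388176656/76451375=4530.83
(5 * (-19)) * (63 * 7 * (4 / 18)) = -9310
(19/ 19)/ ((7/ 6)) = 6/ 7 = 0.86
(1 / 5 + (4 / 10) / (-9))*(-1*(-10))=14 / 9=1.56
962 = 962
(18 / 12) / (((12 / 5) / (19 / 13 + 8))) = 615 / 104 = 5.91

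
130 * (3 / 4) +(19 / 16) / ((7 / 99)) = 12801 / 112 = 114.29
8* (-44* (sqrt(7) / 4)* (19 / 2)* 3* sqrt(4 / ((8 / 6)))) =-2508* sqrt(21) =-11493.10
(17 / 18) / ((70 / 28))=0.38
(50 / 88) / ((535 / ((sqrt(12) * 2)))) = 5 * sqrt(3) / 1177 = 0.01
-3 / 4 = -0.75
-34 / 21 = -1.62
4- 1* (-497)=501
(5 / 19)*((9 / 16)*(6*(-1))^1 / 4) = -135 / 608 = -0.22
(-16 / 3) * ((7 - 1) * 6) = -192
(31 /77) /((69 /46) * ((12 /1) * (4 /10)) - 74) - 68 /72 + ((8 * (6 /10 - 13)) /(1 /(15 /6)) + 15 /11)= -28653472 /115731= -247.59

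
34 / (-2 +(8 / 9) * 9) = 17 / 3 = 5.67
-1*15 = -15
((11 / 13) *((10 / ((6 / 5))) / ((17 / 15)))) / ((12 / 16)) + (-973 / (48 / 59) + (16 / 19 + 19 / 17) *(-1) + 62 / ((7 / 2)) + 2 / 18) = -4959827053 / 4232592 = -1171.82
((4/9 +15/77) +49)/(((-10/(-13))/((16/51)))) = 715520/35343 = 20.25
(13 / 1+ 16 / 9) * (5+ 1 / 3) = 2128 / 27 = 78.81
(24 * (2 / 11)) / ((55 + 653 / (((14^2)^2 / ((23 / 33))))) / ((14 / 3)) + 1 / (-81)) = 2091059712 / 5643028715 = 0.37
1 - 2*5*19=-189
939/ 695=1.35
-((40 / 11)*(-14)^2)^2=-61465600 / 121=-507980.17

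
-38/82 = -19/41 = -0.46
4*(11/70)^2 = 121/1225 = 0.10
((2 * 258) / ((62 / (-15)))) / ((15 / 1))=-258 / 31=-8.32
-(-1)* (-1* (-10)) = 10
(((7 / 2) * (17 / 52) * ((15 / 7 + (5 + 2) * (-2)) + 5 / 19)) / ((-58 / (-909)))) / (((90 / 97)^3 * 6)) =-402734302037 / 9283248000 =-43.38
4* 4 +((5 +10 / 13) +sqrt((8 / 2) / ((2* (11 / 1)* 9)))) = sqrt(22) / 33 +283 / 13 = 21.91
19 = 19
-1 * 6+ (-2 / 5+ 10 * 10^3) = 49968 / 5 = 9993.60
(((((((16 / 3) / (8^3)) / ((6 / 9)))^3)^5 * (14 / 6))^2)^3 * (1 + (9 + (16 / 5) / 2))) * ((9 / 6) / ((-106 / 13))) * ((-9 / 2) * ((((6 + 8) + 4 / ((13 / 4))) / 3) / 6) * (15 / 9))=37530031 / 61804278143916614628498053803186944384408351132384409938884939754312379948232631767294853329420811039182753501919056648844585875763958491407723378148653274976298729472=0.00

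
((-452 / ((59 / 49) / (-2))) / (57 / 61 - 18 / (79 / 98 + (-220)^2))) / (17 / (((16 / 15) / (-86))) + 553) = -367501232448 / 373828668139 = -0.98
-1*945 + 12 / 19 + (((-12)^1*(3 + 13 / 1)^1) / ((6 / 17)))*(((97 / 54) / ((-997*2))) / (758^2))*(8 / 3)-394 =-294976812389377 / 220400308503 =-1338.37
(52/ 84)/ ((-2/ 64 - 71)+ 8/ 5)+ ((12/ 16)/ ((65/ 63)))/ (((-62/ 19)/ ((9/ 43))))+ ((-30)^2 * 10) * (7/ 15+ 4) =6500596468808009/ 161706603240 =40199.94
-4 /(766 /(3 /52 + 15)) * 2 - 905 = -4506778 /4979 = -905.16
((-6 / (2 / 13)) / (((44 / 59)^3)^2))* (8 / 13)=-139.51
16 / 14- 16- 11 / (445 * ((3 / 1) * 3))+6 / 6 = -388562 / 28035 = -13.86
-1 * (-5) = 5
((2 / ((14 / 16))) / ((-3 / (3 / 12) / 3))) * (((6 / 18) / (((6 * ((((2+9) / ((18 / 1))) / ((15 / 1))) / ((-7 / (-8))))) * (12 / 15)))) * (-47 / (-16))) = -3525 / 1408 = -2.50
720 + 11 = 731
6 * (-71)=-426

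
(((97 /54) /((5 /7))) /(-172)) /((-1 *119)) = 97 /789480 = 0.00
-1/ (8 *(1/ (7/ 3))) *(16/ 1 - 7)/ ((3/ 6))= -5.25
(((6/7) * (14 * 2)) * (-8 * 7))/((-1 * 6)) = 224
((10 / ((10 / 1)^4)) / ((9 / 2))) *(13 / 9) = 13 / 40500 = 0.00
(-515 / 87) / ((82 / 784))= -201880 / 3567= -56.60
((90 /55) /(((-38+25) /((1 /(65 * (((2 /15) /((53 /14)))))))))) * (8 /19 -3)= 10017 /70642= 0.14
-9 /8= -1.12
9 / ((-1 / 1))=-9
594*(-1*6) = -3564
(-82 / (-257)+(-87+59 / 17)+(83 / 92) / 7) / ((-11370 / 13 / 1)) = 3038892961 / 31991041320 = 0.09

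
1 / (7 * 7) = 0.02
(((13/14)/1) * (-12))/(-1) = 78/7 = 11.14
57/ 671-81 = -54294/ 671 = -80.92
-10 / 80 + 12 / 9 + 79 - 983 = -902.79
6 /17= 0.35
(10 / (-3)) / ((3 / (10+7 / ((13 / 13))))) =-170 / 9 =-18.89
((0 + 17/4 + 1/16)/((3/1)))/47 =23/752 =0.03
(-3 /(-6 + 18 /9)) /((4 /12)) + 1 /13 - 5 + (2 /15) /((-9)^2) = -168781 /63180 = -2.67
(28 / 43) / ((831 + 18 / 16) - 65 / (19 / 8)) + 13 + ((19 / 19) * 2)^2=89422369 / 5259889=17.00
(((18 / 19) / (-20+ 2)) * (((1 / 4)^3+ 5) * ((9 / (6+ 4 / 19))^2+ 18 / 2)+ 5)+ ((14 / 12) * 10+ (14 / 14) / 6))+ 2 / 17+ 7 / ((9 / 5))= 32761216843 / 2590532352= 12.65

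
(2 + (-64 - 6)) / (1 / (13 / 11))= -884 / 11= -80.36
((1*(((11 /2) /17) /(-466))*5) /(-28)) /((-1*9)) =-0.00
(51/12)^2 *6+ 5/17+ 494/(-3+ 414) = 6141353/55896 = 109.87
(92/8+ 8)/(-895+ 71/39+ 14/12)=-1521/69577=-0.02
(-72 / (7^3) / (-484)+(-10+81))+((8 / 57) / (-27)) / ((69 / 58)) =312897054229 / 4407245073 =71.00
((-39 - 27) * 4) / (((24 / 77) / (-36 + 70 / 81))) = 2410562 / 81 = 29760.02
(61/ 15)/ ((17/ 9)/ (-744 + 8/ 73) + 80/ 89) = 884449248/ 194942155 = 4.54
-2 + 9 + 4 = 11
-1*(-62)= 62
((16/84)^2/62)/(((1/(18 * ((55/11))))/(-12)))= -960/1519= -0.63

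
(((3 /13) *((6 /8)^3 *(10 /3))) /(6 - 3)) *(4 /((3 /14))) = 105 /52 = 2.02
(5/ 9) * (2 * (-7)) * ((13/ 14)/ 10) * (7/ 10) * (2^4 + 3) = -1729/ 180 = -9.61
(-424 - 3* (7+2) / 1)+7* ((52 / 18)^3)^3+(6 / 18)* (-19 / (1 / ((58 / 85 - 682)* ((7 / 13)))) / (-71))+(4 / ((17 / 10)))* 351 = 98443.64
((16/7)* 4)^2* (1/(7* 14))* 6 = 12288/2401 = 5.12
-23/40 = -0.58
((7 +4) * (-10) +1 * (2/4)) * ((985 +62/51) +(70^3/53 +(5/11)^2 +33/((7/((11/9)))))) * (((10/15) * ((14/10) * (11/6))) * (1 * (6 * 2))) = -2494865256178/148665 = -16781793.00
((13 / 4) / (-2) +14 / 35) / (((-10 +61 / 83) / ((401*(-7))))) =-11416069 / 30760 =-371.13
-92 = -92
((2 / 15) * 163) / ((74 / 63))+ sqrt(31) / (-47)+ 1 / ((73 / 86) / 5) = 329429 / 13505-sqrt(31) / 47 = 24.27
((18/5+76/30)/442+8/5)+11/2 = 9433/1326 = 7.11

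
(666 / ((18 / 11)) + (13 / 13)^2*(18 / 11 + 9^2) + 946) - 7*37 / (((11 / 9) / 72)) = -13821.82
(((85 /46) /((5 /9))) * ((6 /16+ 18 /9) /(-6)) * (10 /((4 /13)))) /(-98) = 62985 /144256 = 0.44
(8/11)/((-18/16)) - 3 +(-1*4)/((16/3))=-1741/396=-4.40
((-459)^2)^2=44386483761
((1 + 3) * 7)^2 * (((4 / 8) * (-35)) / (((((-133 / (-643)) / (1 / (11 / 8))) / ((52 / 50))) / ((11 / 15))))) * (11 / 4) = -144176032 / 1425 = -101176.16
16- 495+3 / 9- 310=-788.67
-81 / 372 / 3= -9 / 124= -0.07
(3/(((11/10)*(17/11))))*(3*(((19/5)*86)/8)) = 7353/34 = 216.26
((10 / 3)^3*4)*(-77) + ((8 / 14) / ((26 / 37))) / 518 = -196195973 / 17199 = -11407.41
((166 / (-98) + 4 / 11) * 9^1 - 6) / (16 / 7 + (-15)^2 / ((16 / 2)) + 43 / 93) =-7207128 / 12380599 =-0.58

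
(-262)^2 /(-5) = -68644 /5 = -13728.80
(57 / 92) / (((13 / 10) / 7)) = 1995 / 598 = 3.34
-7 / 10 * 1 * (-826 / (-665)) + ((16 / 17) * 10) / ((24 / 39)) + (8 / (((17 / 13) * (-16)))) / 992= 231088161 / 16020800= 14.42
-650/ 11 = -59.09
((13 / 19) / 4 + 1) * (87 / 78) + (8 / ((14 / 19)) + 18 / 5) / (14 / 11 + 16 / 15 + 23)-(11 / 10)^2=963928717 / 1445789800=0.67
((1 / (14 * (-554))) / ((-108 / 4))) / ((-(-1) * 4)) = 0.00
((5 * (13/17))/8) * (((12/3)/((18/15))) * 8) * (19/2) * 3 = 6175/17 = 363.24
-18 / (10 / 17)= -153 / 5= -30.60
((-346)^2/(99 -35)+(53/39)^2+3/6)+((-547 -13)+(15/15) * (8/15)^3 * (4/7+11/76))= 531228682849/404586000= 1313.02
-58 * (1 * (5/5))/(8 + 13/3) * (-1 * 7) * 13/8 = 7917/148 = 53.49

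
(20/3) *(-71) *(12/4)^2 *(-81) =345060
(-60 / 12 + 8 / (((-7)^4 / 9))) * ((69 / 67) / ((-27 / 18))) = 548918 / 160867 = 3.41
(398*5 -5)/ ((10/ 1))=397/ 2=198.50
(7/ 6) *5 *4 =23.33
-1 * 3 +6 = 3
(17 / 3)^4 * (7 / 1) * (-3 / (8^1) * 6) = -584647 / 36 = -16240.19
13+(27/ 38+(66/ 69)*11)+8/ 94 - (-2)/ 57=3001051/ 123234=24.35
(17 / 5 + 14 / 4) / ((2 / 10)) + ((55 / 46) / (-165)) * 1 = 34.49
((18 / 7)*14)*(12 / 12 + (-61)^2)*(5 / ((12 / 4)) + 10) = 1563240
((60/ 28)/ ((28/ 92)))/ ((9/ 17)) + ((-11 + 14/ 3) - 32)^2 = 653890/ 441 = 1482.74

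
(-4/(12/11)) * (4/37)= -44/111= -0.40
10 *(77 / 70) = 11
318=318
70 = 70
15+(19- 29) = 5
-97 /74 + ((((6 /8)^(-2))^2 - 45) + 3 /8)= -1025581 /23976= -42.78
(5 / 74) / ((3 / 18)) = 15 / 37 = 0.41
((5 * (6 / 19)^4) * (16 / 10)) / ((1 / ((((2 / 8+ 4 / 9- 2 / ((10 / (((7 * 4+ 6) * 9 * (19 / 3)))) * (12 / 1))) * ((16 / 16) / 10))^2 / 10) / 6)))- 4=-9741710279 / 2443518750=-3.99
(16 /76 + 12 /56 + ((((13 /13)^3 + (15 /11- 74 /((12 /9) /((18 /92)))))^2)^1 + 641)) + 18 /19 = 97328073109 /136211152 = 714.54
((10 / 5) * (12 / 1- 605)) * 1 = -1186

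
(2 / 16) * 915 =915 / 8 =114.38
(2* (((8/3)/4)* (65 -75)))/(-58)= 0.23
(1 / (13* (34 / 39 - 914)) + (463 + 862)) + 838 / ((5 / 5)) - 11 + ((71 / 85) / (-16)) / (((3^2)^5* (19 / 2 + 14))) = 36157462229069597 / 16801795374120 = 2152.00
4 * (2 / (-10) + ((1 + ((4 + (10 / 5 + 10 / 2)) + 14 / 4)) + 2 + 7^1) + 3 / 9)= 1478 / 15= 98.53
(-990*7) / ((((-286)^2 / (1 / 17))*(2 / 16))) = -1260 / 31603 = -0.04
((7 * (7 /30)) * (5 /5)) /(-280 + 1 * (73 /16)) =-392 /66105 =-0.01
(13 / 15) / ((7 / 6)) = 26 / 35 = 0.74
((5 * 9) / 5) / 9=1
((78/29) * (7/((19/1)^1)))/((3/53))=9646/551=17.51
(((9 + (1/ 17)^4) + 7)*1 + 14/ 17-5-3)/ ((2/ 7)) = 30.88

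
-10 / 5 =-2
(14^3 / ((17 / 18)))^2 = 2439569664 / 289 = 8441417.52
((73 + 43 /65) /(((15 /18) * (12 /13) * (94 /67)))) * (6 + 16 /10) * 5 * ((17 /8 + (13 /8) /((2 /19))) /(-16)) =-428182461 /150400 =-2846.96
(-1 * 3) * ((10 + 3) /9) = -13 /3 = -4.33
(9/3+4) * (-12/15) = -5.60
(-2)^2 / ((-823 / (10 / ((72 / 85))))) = -425 / 7407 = -0.06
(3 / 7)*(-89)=-267 / 7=-38.14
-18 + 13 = -5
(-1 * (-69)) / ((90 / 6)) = 23 / 5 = 4.60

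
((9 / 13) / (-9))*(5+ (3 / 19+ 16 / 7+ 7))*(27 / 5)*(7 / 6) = -17289 / 2470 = -7.00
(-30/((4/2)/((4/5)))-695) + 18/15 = -3529/5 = -705.80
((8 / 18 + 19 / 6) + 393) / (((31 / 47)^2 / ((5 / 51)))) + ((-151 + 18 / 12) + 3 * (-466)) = -1458.12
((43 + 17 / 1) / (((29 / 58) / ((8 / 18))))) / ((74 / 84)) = 2240 / 37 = 60.54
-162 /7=-23.14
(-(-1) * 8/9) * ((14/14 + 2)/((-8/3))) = -1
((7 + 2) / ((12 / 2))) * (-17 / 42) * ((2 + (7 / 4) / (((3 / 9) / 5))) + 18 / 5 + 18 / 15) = -11237 / 560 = -20.07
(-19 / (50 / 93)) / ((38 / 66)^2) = -101277 / 950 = -106.61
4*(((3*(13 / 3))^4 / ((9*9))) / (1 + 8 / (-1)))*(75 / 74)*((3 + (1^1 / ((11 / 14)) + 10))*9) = -224203850 / 8547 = -26231.88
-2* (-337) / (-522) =-337 / 261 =-1.29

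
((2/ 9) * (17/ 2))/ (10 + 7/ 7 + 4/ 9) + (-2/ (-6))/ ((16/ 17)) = 2567/ 4944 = 0.52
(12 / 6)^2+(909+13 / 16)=14621 / 16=913.81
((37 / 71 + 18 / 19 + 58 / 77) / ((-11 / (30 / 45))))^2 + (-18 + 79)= 716955382756705 / 11749874540481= 61.02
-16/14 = -8/7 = -1.14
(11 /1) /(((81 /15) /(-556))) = -30580 /27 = -1132.59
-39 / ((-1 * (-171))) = -0.23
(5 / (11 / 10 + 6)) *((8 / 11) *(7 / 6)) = 1400 / 2343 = 0.60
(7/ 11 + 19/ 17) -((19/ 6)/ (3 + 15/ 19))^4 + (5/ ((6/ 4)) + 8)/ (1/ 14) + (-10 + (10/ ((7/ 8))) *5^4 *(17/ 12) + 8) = 468532987449886787/ 45590529245184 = 10276.98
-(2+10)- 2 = -14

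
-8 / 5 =-1.60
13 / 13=1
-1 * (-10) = 10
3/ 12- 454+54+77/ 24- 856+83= -28069/ 24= -1169.54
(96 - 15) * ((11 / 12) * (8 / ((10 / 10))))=594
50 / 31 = 1.61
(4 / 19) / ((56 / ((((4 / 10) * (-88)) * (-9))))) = 792 / 665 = 1.19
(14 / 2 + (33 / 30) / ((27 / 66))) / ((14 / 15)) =218 / 21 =10.38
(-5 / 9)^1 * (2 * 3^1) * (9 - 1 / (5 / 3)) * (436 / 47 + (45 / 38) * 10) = -528052 / 893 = -591.32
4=4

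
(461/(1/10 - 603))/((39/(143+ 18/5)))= -675826/235131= -2.87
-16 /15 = -1.07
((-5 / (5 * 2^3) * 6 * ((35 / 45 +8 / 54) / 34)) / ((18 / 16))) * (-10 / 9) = 250 / 12393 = 0.02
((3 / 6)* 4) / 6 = 1 / 3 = 0.33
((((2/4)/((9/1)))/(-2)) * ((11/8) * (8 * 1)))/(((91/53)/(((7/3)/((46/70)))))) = -20405/32292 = -0.63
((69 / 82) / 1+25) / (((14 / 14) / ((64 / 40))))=8476 / 205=41.35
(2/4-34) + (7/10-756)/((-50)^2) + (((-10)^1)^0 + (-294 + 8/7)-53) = -66265371/175000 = -378.66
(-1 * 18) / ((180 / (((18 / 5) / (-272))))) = 9 / 6800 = 0.00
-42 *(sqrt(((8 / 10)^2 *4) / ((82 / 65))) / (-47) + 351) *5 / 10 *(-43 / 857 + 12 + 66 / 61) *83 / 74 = -416791934559 / 3868498 + 2374882818 *sqrt(5330) / 18636489115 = -107730.69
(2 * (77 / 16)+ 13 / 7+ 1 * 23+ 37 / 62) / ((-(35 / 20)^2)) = -121794 / 10633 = -11.45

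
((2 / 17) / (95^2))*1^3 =2 / 153425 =0.00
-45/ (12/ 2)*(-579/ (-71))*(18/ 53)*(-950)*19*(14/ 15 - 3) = -2915815050/ 3763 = -774864.48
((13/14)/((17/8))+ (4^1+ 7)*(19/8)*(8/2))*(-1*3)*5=-374625/238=-1574.05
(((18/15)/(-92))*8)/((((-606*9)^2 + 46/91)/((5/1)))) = -546/31129310923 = -0.00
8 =8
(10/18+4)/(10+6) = 0.28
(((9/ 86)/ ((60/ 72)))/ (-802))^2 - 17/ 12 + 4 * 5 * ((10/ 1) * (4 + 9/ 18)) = 40075160893181/ 44598157350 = 898.58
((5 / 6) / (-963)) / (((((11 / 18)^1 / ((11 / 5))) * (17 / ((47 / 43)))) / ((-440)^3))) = 4003648000 / 234651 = 17062.14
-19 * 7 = -133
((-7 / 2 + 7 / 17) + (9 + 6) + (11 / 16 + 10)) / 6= 2049 / 544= 3.77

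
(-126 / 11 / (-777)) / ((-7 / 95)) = -570 / 2849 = -0.20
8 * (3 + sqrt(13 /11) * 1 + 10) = 8 * sqrt(143) /11 + 104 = 112.70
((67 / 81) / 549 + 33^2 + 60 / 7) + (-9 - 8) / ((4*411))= 187225612271 / 170583084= 1097.56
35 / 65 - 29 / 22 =-223 / 286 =-0.78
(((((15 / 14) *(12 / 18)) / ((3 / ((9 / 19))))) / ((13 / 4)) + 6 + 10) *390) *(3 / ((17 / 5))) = 12475800 / 2261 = 5517.82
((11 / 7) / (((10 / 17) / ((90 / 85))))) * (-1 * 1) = -2.83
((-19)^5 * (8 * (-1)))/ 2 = 9904396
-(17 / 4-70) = 65.75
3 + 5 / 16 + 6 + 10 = 19.31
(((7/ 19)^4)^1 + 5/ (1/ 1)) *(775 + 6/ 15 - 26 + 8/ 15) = 3763.48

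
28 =28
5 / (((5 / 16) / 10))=160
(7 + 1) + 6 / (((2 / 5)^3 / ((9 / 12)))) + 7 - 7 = 1253 / 16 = 78.31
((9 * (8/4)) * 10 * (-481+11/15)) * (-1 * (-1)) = -86448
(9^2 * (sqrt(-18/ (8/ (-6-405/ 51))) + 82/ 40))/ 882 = 369/ 1960 + 27 * sqrt(4029)/ 3332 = 0.70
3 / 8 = 0.38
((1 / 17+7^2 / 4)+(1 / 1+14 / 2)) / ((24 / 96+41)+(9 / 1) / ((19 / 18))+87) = 26239 / 176715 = 0.15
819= 819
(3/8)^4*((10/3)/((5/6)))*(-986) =-39933/512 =-77.99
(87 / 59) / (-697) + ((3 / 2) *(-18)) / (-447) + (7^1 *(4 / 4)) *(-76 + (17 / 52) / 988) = -167453219856407 / 314797551952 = -531.94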